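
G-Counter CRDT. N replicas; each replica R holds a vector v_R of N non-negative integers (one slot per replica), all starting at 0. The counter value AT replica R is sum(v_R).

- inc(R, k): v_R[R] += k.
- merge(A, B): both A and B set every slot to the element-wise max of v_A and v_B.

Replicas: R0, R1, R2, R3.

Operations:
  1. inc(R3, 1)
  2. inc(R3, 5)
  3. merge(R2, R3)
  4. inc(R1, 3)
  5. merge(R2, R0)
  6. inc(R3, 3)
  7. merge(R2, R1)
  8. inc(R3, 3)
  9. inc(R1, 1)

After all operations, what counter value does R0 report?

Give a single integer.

Answer: 6

Derivation:
Op 1: inc R3 by 1 -> R3=(0,0,0,1) value=1
Op 2: inc R3 by 5 -> R3=(0,0,0,6) value=6
Op 3: merge R2<->R3 -> R2=(0,0,0,6) R3=(0,0,0,6)
Op 4: inc R1 by 3 -> R1=(0,3,0,0) value=3
Op 5: merge R2<->R0 -> R2=(0,0,0,6) R0=(0,0,0,6)
Op 6: inc R3 by 3 -> R3=(0,0,0,9) value=9
Op 7: merge R2<->R1 -> R2=(0,3,0,6) R1=(0,3,0,6)
Op 8: inc R3 by 3 -> R3=(0,0,0,12) value=12
Op 9: inc R1 by 1 -> R1=(0,4,0,6) value=10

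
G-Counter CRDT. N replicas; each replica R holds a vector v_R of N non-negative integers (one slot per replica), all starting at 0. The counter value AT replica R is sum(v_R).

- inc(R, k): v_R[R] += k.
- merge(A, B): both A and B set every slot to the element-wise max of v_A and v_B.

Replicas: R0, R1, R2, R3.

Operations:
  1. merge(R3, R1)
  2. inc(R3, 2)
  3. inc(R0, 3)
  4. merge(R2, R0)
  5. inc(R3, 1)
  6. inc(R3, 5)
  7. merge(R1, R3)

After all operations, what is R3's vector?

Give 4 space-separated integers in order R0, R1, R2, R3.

Answer: 0 0 0 8

Derivation:
Op 1: merge R3<->R1 -> R3=(0,0,0,0) R1=(0,0,0,0)
Op 2: inc R3 by 2 -> R3=(0,0,0,2) value=2
Op 3: inc R0 by 3 -> R0=(3,0,0,0) value=3
Op 4: merge R2<->R0 -> R2=(3,0,0,0) R0=(3,0,0,0)
Op 5: inc R3 by 1 -> R3=(0,0,0,3) value=3
Op 6: inc R3 by 5 -> R3=(0,0,0,8) value=8
Op 7: merge R1<->R3 -> R1=(0,0,0,8) R3=(0,0,0,8)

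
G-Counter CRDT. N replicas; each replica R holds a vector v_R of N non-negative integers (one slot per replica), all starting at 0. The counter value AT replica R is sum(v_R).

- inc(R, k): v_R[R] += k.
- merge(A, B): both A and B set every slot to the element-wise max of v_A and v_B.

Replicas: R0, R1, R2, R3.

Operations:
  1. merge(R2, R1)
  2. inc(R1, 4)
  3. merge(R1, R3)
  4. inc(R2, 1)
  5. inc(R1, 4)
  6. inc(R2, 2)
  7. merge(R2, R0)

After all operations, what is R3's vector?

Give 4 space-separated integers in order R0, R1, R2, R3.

Op 1: merge R2<->R1 -> R2=(0,0,0,0) R1=(0,0,0,0)
Op 2: inc R1 by 4 -> R1=(0,4,0,0) value=4
Op 3: merge R1<->R3 -> R1=(0,4,0,0) R3=(0,4,0,0)
Op 4: inc R2 by 1 -> R2=(0,0,1,0) value=1
Op 5: inc R1 by 4 -> R1=(0,8,0,0) value=8
Op 6: inc R2 by 2 -> R2=(0,0,3,0) value=3
Op 7: merge R2<->R0 -> R2=(0,0,3,0) R0=(0,0,3,0)

Answer: 0 4 0 0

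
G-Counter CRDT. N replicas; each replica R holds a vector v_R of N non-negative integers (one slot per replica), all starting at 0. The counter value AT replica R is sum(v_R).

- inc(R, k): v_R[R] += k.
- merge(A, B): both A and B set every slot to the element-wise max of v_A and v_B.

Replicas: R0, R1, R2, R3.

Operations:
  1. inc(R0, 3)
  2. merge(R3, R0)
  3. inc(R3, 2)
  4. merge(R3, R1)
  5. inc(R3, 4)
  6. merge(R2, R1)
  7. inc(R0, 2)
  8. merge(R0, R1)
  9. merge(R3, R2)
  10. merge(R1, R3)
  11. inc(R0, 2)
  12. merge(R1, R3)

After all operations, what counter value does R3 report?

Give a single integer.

Answer: 11

Derivation:
Op 1: inc R0 by 3 -> R0=(3,0,0,0) value=3
Op 2: merge R3<->R0 -> R3=(3,0,0,0) R0=(3,0,0,0)
Op 3: inc R3 by 2 -> R3=(3,0,0,2) value=5
Op 4: merge R3<->R1 -> R3=(3,0,0,2) R1=(3,0,0,2)
Op 5: inc R3 by 4 -> R3=(3,0,0,6) value=9
Op 6: merge R2<->R1 -> R2=(3,0,0,2) R1=(3,0,0,2)
Op 7: inc R0 by 2 -> R0=(5,0,0,0) value=5
Op 8: merge R0<->R1 -> R0=(5,0,0,2) R1=(5,0,0,2)
Op 9: merge R3<->R2 -> R3=(3,0,0,6) R2=(3,0,0,6)
Op 10: merge R1<->R3 -> R1=(5,0,0,6) R3=(5,0,0,6)
Op 11: inc R0 by 2 -> R0=(7,0,0,2) value=9
Op 12: merge R1<->R3 -> R1=(5,0,0,6) R3=(5,0,0,6)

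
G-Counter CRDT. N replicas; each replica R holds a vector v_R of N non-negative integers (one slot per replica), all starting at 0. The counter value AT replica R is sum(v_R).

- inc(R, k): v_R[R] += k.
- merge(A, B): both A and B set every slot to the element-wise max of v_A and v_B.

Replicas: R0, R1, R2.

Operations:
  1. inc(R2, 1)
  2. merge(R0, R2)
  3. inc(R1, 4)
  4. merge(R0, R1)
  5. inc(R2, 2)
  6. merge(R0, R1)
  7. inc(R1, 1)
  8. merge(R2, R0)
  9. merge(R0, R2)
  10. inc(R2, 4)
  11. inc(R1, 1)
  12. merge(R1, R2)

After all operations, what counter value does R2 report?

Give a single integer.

Op 1: inc R2 by 1 -> R2=(0,0,1) value=1
Op 2: merge R0<->R2 -> R0=(0,0,1) R2=(0,0,1)
Op 3: inc R1 by 4 -> R1=(0,4,0) value=4
Op 4: merge R0<->R1 -> R0=(0,4,1) R1=(0,4,1)
Op 5: inc R2 by 2 -> R2=(0,0,3) value=3
Op 6: merge R0<->R1 -> R0=(0,4,1) R1=(0,4,1)
Op 7: inc R1 by 1 -> R1=(0,5,1) value=6
Op 8: merge R2<->R0 -> R2=(0,4,3) R0=(0,4,3)
Op 9: merge R0<->R2 -> R0=(0,4,3) R2=(0,4,3)
Op 10: inc R2 by 4 -> R2=(0,4,7) value=11
Op 11: inc R1 by 1 -> R1=(0,6,1) value=7
Op 12: merge R1<->R2 -> R1=(0,6,7) R2=(0,6,7)

Answer: 13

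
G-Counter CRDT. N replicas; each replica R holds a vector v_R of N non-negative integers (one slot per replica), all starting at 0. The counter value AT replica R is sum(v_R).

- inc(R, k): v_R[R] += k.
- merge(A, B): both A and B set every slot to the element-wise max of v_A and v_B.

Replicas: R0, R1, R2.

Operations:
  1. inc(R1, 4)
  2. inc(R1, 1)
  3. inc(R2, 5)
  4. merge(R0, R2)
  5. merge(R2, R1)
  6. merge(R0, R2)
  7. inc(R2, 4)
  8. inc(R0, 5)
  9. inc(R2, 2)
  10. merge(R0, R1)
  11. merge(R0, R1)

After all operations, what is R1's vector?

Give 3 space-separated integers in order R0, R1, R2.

Op 1: inc R1 by 4 -> R1=(0,4,0) value=4
Op 2: inc R1 by 1 -> R1=(0,5,0) value=5
Op 3: inc R2 by 5 -> R2=(0,0,5) value=5
Op 4: merge R0<->R2 -> R0=(0,0,5) R2=(0,0,5)
Op 5: merge R2<->R1 -> R2=(0,5,5) R1=(0,5,5)
Op 6: merge R0<->R2 -> R0=(0,5,5) R2=(0,5,5)
Op 7: inc R2 by 4 -> R2=(0,5,9) value=14
Op 8: inc R0 by 5 -> R0=(5,5,5) value=15
Op 9: inc R2 by 2 -> R2=(0,5,11) value=16
Op 10: merge R0<->R1 -> R0=(5,5,5) R1=(5,5,5)
Op 11: merge R0<->R1 -> R0=(5,5,5) R1=(5,5,5)

Answer: 5 5 5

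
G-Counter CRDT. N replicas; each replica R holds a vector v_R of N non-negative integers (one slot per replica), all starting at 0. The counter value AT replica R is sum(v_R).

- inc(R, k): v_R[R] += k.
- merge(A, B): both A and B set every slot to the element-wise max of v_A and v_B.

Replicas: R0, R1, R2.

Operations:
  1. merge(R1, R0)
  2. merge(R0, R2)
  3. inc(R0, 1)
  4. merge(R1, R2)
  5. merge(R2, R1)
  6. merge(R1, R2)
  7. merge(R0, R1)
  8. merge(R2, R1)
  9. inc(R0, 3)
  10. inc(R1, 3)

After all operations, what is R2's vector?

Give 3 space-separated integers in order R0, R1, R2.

Answer: 1 0 0

Derivation:
Op 1: merge R1<->R0 -> R1=(0,0,0) R0=(0,0,0)
Op 2: merge R0<->R2 -> R0=(0,0,0) R2=(0,0,0)
Op 3: inc R0 by 1 -> R0=(1,0,0) value=1
Op 4: merge R1<->R2 -> R1=(0,0,0) R2=(0,0,0)
Op 5: merge R2<->R1 -> R2=(0,0,0) R1=(0,0,0)
Op 6: merge R1<->R2 -> R1=(0,0,0) R2=(0,0,0)
Op 7: merge R0<->R1 -> R0=(1,0,0) R1=(1,0,0)
Op 8: merge R2<->R1 -> R2=(1,0,0) R1=(1,0,0)
Op 9: inc R0 by 3 -> R0=(4,0,0) value=4
Op 10: inc R1 by 3 -> R1=(1,3,0) value=4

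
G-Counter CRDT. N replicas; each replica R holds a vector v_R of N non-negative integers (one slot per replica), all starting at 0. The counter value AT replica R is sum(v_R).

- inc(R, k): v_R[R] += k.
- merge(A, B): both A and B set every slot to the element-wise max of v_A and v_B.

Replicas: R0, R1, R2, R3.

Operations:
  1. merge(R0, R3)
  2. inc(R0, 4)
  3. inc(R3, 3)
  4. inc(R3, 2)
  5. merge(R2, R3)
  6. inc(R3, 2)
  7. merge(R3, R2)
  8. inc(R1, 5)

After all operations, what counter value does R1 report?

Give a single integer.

Op 1: merge R0<->R3 -> R0=(0,0,0,0) R3=(0,0,0,0)
Op 2: inc R0 by 4 -> R0=(4,0,0,0) value=4
Op 3: inc R3 by 3 -> R3=(0,0,0,3) value=3
Op 4: inc R3 by 2 -> R3=(0,0,0,5) value=5
Op 5: merge R2<->R3 -> R2=(0,0,0,5) R3=(0,0,0,5)
Op 6: inc R3 by 2 -> R3=(0,0,0,7) value=7
Op 7: merge R3<->R2 -> R3=(0,0,0,7) R2=(0,0,0,7)
Op 8: inc R1 by 5 -> R1=(0,5,0,0) value=5

Answer: 5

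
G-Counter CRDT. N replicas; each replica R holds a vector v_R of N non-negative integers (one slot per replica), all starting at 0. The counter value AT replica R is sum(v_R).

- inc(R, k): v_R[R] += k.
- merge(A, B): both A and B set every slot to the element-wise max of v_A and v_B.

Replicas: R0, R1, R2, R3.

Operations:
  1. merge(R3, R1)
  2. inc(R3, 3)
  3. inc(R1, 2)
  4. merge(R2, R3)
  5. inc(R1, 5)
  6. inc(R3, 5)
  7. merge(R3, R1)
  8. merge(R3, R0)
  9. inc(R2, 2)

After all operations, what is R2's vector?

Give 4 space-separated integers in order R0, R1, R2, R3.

Op 1: merge R3<->R1 -> R3=(0,0,0,0) R1=(0,0,0,0)
Op 2: inc R3 by 3 -> R3=(0,0,0,3) value=3
Op 3: inc R1 by 2 -> R1=(0,2,0,0) value=2
Op 4: merge R2<->R3 -> R2=(0,0,0,3) R3=(0,0,0,3)
Op 5: inc R1 by 5 -> R1=(0,7,0,0) value=7
Op 6: inc R3 by 5 -> R3=(0,0,0,8) value=8
Op 7: merge R3<->R1 -> R3=(0,7,0,8) R1=(0,7,0,8)
Op 8: merge R3<->R0 -> R3=(0,7,0,8) R0=(0,7,0,8)
Op 9: inc R2 by 2 -> R2=(0,0,2,3) value=5

Answer: 0 0 2 3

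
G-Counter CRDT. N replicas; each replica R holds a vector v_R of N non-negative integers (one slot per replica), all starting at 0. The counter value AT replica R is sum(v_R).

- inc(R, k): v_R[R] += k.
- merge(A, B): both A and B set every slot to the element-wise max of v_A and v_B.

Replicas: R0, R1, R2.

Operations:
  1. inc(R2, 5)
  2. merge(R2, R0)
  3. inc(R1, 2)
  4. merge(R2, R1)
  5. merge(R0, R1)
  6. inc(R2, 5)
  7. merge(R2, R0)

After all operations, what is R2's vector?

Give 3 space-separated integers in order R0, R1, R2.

Answer: 0 2 10

Derivation:
Op 1: inc R2 by 5 -> R2=(0,0,5) value=5
Op 2: merge R2<->R0 -> R2=(0,0,5) R0=(0,0,5)
Op 3: inc R1 by 2 -> R1=(0,2,0) value=2
Op 4: merge R2<->R1 -> R2=(0,2,5) R1=(0,2,5)
Op 5: merge R0<->R1 -> R0=(0,2,5) R1=(0,2,5)
Op 6: inc R2 by 5 -> R2=(0,2,10) value=12
Op 7: merge R2<->R0 -> R2=(0,2,10) R0=(0,2,10)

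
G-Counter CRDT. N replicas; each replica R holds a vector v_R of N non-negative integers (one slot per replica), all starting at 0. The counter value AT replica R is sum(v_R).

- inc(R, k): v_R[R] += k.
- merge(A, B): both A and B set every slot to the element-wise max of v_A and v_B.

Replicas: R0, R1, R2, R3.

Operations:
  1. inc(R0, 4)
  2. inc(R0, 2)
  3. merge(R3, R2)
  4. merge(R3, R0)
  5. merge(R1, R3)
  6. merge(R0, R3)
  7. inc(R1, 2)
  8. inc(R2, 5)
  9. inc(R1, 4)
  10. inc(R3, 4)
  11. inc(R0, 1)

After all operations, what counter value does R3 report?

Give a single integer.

Answer: 10

Derivation:
Op 1: inc R0 by 4 -> R0=(4,0,0,0) value=4
Op 2: inc R0 by 2 -> R0=(6,0,0,0) value=6
Op 3: merge R3<->R2 -> R3=(0,0,0,0) R2=(0,0,0,0)
Op 4: merge R3<->R0 -> R3=(6,0,0,0) R0=(6,0,0,0)
Op 5: merge R1<->R3 -> R1=(6,0,0,0) R3=(6,0,0,0)
Op 6: merge R0<->R3 -> R0=(6,0,0,0) R3=(6,0,0,0)
Op 7: inc R1 by 2 -> R1=(6,2,0,0) value=8
Op 8: inc R2 by 5 -> R2=(0,0,5,0) value=5
Op 9: inc R1 by 4 -> R1=(6,6,0,0) value=12
Op 10: inc R3 by 4 -> R3=(6,0,0,4) value=10
Op 11: inc R0 by 1 -> R0=(7,0,0,0) value=7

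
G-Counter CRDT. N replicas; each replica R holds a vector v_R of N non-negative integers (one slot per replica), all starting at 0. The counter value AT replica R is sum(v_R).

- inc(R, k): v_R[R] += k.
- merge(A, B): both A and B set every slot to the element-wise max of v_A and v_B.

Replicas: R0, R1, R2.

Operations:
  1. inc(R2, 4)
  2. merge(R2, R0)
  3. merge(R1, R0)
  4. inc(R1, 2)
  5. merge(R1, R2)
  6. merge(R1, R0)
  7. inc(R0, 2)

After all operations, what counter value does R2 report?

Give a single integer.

Op 1: inc R2 by 4 -> R2=(0,0,4) value=4
Op 2: merge R2<->R0 -> R2=(0,0,4) R0=(0,0,4)
Op 3: merge R1<->R0 -> R1=(0,0,4) R0=(0,0,4)
Op 4: inc R1 by 2 -> R1=(0,2,4) value=6
Op 5: merge R1<->R2 -> R1=(0,2,4) R2=(0,2,4)
Op 6: merge R1<->R0 -> R1=(0,2,4) R0=(0,2,4)
Op 7: inc R0 by 2 -> R0=(2,2,4) value=8

Answer: 6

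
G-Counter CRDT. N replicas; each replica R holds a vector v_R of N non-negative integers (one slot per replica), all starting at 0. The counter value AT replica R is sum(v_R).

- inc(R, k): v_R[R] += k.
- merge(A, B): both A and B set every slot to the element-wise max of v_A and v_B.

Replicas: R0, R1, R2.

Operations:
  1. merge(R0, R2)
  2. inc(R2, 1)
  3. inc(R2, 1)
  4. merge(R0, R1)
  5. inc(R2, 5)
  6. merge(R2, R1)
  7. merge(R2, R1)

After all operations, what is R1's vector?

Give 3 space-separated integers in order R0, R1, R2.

Answer: 0 0 7

Derivation:
Op 1: merge R0<->R2 -> R0=(0,0,0) R2=(0,0,0)
Op 2: inc R2 by 1 -> R2=(0,0,1) value=1
Op 3: inc R2 by 1 -> R2=(0,0,2) value=2
Op 4: merge R0<->R1 -> R0=(0,0,0) R1=(0,0,0)
Op 5: inc R2 by 5 -> R2=(0,0,7) value=7
Op 6: merge R2<->R1 -> R2=(0,0,7) R1=(0,0,7)
Op 7: merge R2<->R1 -> R2=(0,0,7) R1=(0,0,7)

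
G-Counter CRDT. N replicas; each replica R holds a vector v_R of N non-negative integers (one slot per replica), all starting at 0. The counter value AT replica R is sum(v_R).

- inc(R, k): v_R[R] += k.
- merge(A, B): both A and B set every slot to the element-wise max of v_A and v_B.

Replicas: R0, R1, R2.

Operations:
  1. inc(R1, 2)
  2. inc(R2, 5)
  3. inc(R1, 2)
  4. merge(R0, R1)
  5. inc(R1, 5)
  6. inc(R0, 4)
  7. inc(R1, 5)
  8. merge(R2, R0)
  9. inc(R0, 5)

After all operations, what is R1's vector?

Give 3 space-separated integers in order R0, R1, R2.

Op 1: inc R1 by 2 -> R1=(0,2,0) value=2
Op 2: inc R2 by 5 -> R2=(0,0,5) value=5
Op 3: inc R1 by 2 -> R1=(0,4,0) value=4
Op 4: merge R0<->R1 -> R0=(0,4,0) R1=(0,4,0)
Op 5: inc R1 by 5 -> R1=(0,9,0) value=9
Op 6: inc R0 by 4 -> R0=(4,4,0) value=8
Op 7: inc R1 by 5 -> R1=(0,14,0) value=14
Op 8: merge R2<->R0 -> R2=(4,4,5) R0=(4,4,5)
Op 9: inc R0 by 5 -> R0=(9,4,5) value=18

Answer: 0 14 0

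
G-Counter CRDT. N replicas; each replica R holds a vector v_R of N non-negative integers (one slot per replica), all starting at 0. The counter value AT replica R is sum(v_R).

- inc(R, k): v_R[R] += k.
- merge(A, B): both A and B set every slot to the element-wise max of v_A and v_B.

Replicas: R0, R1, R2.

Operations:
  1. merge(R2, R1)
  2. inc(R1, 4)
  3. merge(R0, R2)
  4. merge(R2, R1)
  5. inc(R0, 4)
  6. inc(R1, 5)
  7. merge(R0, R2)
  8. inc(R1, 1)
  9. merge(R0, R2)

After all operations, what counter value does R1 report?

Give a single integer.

Answer: 10

Derivation:
Op 1: merge R2<->R1 -> R2=(0,0,0) R1=(0,0,0)
Op 2: inc R1 by 4 -> R1=(0,4,0) value=4
Op 3: merge R0<->R2 -> R0=(0,0,0) R2=(0,0,0)
Op 4: merge R2<->R1 -> R2=(0,4,0) R1=(0,4,0)
Op 5: inc R0 by 4 -> R0=(4,0,0) value=4
Op 6: inc R1 by 5 -> R1=(0,9,0) value=9
Op 7: merge R0<->R2 -> R0=(4,4,0) R2=(4,4,0)
Op 8: inc R1 by 1 -> R1=(0,10,0) value=10
Op 9: merge R0<->R2 -> R0=(4,4,0) R2=(4,4,0)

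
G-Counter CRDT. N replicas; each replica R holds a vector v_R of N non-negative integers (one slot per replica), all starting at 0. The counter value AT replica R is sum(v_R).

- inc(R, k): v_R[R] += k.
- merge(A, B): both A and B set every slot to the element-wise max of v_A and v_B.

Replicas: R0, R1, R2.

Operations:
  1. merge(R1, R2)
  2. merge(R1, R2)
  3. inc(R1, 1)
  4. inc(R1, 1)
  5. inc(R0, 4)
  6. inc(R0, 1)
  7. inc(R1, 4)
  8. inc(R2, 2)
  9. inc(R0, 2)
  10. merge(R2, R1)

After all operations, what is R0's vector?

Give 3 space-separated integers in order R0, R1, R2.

Answer: 7 0 0

Derivation:
Op 1: merge R1<->R2 -> R1=(0,0,0) R2=(0,0,0)
Op 2: merge R1<->R2 -> R1=(0,0,0) R2=(0,0,0)
Op 3: inc R1 by 1 -> R1=(0,1,0) value=1
Op 4: inc R1 by 1 -> R1=(0,2,0) value=2
Op 5: inc R0 by 4 -> R0=(4,0,0) value=4
Op 6: inc R0 by 1 -> R0=(5,0,0) value=5
Op 7: inc R1 by 4 -> R1=(0,6,0) value=6
Op 8: inc R2 by 2 -> R2=(0,0,2) value=2
Op 9: inc R0 by 2 -> R0=(7,0,0) value=7
Op 10: merge R2<->R1 -> R2=(0,6,2) R1=(0,6,2)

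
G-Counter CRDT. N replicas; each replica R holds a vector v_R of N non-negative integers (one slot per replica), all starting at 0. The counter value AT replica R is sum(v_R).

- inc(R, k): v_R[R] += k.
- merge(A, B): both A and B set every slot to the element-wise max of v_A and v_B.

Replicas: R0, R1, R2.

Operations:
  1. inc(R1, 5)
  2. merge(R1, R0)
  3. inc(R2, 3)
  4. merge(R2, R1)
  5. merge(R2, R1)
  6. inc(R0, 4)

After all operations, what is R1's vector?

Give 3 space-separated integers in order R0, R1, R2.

Op 1: inc R1 by 5 -> R1=(0,5,0) value=5
Op 2: merge R1<->R0 -> R1=(0,5,0) R0=(0,5,0)
Op 3: inc R2 by 3 -> R2=(0,0,3) value=3
Op 4: merge R2<->R1 -> R2=(0,5,3) R1=(0,5,3)
Op 5: merge R2<->R1 -> R2=(0,5,3) R1=(0,5,3)
Op 6: inc R0 by 4 -> R0=(4,5,0) value=9

Answer: 0 5 3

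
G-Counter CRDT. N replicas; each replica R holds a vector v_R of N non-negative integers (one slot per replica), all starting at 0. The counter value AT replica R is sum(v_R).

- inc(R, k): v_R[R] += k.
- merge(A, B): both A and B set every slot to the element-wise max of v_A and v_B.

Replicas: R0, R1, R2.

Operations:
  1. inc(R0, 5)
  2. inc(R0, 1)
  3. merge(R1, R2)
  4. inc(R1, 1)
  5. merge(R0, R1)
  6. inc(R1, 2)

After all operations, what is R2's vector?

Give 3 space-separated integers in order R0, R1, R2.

Op 1: inc R0 by 5 -> R0=(5,0,0) value=5
Op 2: inc R0 by 1 -> R0=(6,0,0) value=6
Op 3: merge R1<->R2 -> R1=(0,0,0) R2=(0,0,0)
Op 4: inc R1 by 1 -> R1=(0,1,0) value=1
Op 5: merge R0<->R1 -> R0=(6,1,0) R1=(6,1,0)
Op 6: inc R1 by 2 -> R1=(6,3,0) value=9

Answer: 0 0 0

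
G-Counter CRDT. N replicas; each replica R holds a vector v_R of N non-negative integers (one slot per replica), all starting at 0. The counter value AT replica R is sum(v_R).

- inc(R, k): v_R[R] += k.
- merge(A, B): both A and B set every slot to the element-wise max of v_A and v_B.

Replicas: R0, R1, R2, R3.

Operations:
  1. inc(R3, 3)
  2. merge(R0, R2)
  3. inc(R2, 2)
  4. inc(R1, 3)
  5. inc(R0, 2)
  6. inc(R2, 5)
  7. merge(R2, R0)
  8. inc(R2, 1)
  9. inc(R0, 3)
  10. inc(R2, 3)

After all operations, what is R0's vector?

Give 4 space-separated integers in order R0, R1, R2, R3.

Answer: 5 0 7 0

Derivation:
Op 1: inc R3 by 3 -> R3=(0,0,0,3) value=3
Op 2: merge R0<->R2 -> R0=(0,0,0,0) R2=(0,0,0,0)
Op 3: inc R2 by 2 -> R2=(0,0,2,0) value=2
Op 4: inc R1 by 3 -> R1=(0,3,0,0) value=3
Op 5: inc R0 by 2 -> R0=(2,0,0,0) value=2
Op 6: inc R2 by 5 -> R2=(0,0,7,0) value=7
Op 7: merge R2<->R0 -> R2=(2,0,7,0) R0=(2,0,7,0)
Op 8: inc R2 by 1 -> R2=(2,0,8,0) value=10
Op 9: inc R0 by 3 -> R0=(5,0,7,0) value=12
Op 10: inc R2 by 3 -> R2=(2,0,11,0) value=13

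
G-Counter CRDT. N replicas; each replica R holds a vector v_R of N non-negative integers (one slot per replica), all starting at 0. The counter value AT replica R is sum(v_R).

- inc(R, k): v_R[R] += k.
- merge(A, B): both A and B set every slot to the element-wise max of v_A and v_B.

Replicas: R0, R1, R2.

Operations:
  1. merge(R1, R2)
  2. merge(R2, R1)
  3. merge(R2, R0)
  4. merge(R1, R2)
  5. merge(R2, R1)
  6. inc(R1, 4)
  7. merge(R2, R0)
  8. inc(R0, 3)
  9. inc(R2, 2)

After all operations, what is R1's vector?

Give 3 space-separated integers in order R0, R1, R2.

Answer: 0 4 0

Derivation:
Op 1: merge R1<->R2 -> R1=(0,0,0) R2=(0,0,0)
Op 2: merge R2<->R1 -> R2=(0,0,0) R1=(0,0,0)
Op 3: merge R2<->R0 -> R2=(0,0,0) R0=(0,0,0)
Op 4: merge R1<->R2 -> R1=(0,0,0) R2=(0,0,0)
Op 5: merge R2<->R1 -> R2=(0,0,0) R1=(0,0,0)
Op 6: inc R1 by 4 -> R1=(0,4,0) value=4
Op 7: merge R2<->R0 -> R2=(0,0,0) R0=(0,0,0)
Op 8: inc R0 by 3 -> R0=(3,0,0) value=3
Op 9: inc R2 by 2 -> R2=(0,0,2) value=2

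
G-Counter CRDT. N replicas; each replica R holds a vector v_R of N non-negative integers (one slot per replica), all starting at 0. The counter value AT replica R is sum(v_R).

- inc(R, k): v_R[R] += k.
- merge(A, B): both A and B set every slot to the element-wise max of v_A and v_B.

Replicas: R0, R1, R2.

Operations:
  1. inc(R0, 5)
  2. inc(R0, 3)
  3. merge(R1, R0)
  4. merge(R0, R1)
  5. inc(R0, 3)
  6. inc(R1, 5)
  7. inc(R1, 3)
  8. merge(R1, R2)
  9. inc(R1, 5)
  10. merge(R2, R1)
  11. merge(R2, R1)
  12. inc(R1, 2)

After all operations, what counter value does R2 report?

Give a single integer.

Op 1: inc R0 by 5 -> R0=(5,0,0) value=5
Op 2: inc R0 by 3 -> R0=(8,0,0) value=8
Op 3: merge R1<->R0 -> R1=(8,0,0) R0=(8,0,0)
Op 4: merge R0<->R1 -> R0=(8,0,0) R1=(8,0,0)
Op 5: inc R0 by 3 -> R0=(11,0,0) value=11
Op 6: inc R1 by 5 -> R1=(8,5,0) value=13
Op 7: inc R1 by 3 -> R1=(8,8,0) value=16
Op 8: merge R1<->R2 -> R1=(8,8,0) R2=(8,8,0)
Op 9: inc R1 by 5 -> R1=(8,13,0) value=21
Op 10: merge R2<->R1 -> R2=(8,13,0) R1=(8,13,0)
Op 11: merge R2<->R1 -> R2=(8,13,0) R1=(8,13,0)
Op 12: inc R1 by 2 -> R1=(8,15,0) value=23

Answer: 21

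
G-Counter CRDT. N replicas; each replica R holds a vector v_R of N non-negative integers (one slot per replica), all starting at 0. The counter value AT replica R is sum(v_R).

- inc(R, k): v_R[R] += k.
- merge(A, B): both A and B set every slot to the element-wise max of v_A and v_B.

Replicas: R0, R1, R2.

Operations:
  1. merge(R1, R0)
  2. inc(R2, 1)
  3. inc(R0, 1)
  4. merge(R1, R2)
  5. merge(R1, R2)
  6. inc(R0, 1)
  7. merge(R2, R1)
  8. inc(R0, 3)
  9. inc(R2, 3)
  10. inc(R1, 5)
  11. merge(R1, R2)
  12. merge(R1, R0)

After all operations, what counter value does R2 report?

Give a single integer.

Answer: 9

Derivation:
Op 1: merge R1<->R0 -> R1=(0,0,0) R0=(0,0,0)
Op 2: inc R2 by 1 -> R2=(0,0,1) value=1
Op 3: inc R0 by 1 -> R0=(1,0,0) value=1
Op 4: merge R1<->R2 -> R1=(0,0,1) R2=(0,0,1)
Op 5: merge R1<->R2 -> R1=(0,0,1) R2=(0,0,1)
Op 6: inc R0 by 1 -> R0=(2,0,0) value=2
Op 7: merge R2<->R1 -> R2=(0,0,1) R1=(0,0,1)
Op 8: inc R0 by 3 -> R0=(5,0,0) value=5
Op 9: inc R2 by 3 -> R2=(0,0,4) value=4
Op 10: inc R1 by 5 -> R1=(0,5,1) value=6
Op 11: merge R1<->R2 -> R1=(0,5,4) R2=(0,5,4)
Op 12: merge R1<->R0 -> R1=(5,5,4) R0=(5,5,4)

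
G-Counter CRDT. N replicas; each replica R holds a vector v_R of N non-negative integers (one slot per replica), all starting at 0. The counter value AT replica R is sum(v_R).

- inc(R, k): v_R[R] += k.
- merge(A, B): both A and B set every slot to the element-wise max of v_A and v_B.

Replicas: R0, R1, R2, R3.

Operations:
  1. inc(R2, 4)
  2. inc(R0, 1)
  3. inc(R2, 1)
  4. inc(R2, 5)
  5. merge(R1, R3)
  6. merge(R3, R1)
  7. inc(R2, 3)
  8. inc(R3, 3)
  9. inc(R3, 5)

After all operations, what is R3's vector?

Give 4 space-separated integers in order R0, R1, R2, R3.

Answer: 0 0 0 8

Derivation:
Op 1: inc R2 by 4 -> R2=(0,0,4,0) value=4
Op 2: inc R0 by 1 -> R0=(1,0,0,0) value=1
Op 3: inc R2 by 1 -> R2=(0,0,5,0) value=5
Op 4: inc R2 by 5 -> R2=(0,0,10,0) value=10
Op 5: merge R1<->R3 -> R1=(0,0,0,0) R3=(0,0,0,0)
Op 6: merge R3<->R1 -> R3=(0,0,0,0) R1=(0,0,0,0)
Op 7: inc R2 by 3 -> R2=(0,0,13,0) value=13
Op 8: inc R3 by 3 -> R3=(0,0,0,3) value=3
Op 9: inc R3 by 5 -> R3=(0,0,0,8) value=8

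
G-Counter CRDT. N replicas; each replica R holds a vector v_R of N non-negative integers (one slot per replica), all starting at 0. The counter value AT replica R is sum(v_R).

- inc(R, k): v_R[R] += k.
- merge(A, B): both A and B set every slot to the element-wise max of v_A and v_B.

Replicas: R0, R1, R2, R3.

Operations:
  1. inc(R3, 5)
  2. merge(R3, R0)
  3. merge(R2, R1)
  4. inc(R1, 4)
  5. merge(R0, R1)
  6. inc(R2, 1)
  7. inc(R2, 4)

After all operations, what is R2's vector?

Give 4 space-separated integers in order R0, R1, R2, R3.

Op 1: inc R3 by 5 -> R3=(0,0,0,5) value=5
Op 2: merge R3<->R0 -> R3=(0,0,0,5) R0=(0,0,0,5)
Op 3: merge R2<->R1 -> R2=(0,0,0,0) R1=(0,0,0,0)
Op 4: inc R1 by 4 -> R1=(0,4,0,0) value=4
Op 5: merge R0<->R1 -> R0=(0,4,0,5) R1=(0,4,0,5)
Op 6: inc R2 by 1 -> R2=(0,0,1,0) value=1
Op 7: inc R2 by 4 -> R2=(0,0,5,0) value=5

Answer: 0 0 5 0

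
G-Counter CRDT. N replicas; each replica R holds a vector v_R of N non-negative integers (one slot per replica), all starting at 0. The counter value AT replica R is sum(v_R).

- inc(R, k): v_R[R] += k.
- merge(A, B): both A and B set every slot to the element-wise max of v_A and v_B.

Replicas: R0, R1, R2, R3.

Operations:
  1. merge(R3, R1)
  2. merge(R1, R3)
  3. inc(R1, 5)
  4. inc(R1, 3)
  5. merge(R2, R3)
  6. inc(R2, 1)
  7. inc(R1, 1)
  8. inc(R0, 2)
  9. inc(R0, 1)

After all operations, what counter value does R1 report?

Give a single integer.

Answer: 9

Derivation:
Op 1: merge R3<->R1 -> R3=(0,0,0,0) R1=(0,0,0,0)
Op 2: merge R1<->R3 -> R1=(0,0,0,0) R3=(0,0,0,0)
Op 3: inc R1 by 5 -> R1=(0,5,0,0) value=5
Op 4: inc R1 by 3 -> R1=(0,8,0,0) value=8
Op 5: merge R2<->R3 -> R2=(0,0,0,0) R3=(0,0,0,0)
Op 6: inc R2 by 1 -> R2=(0,0,1,0) value=1
Op 7: inc R1 by 1 -> R1=(0,9,0,0) value=9
Op 8: inc R0 by 2 -> R0=(2,0,0,0) value=2
Op 9: inc R0 by 1 -> R0=(3,0,0,0) value=3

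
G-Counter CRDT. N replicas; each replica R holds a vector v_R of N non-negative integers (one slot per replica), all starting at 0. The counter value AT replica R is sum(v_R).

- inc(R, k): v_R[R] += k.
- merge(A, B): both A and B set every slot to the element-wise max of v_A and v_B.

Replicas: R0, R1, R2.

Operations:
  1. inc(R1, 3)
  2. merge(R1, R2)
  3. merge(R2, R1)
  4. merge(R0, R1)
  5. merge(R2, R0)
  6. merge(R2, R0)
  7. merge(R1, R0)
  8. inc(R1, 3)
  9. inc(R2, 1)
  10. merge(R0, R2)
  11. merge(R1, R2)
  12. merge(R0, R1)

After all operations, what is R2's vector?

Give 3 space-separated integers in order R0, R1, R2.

Answer: 0 6 1

Derivation:
Op 1: inc R1 by 3 -> R1=(0,3,0) value=3
Op 2: merge R1<->R2 -> R1=(0,3,0) R2=(0,3,0)
Op 3: merge R2<->R1 -> R2=(0,3,0) R1=(0,3,0)
Op 4: merge R0<->R1 -> R0=(0,3,0) R1=(0,3,0)
Op 5: merge R2<->R0 -> R2=(0,3,0) R0=(0,3,0)
Op 6: merge R2<->R0 -> R2=(0,3,0) R0=(0,3,0)
Op 7: merge R1<->R0 -> R1=(0,3,0) R0=(0,3,0)
Op 8: inc R1 by 3 -> R1=(0,6,0) value=6
Op 9: inc R2 by 1 -> R2=(0,3,1) value=4
Op 10: merge R0<->R2 -> R0=(0,3,1) R2=(0,3,1)
Op 11: merge R1<->R2 -> R1=(0,6,1) R2=(0,6,1)
Op 12: merge R0<->R1 -> R0=(0,6,1) R1=(0,6,1)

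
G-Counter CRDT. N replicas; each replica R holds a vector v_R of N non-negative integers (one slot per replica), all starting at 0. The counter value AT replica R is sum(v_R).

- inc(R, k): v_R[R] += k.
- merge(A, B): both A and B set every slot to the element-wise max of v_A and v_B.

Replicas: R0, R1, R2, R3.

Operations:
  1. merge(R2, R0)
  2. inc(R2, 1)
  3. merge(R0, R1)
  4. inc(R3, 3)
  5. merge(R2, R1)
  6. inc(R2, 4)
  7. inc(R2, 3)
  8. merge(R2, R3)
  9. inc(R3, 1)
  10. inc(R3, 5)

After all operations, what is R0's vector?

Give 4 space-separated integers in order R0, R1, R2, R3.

Op 1: merge R2<->R0 -> R2=(0,0,0,0) R0=(0,0,0,0)
Op 2: inc R2 by 1 -> R2=(0,0,1,0) value=1
Op 3: merge R0<->R1 -> R0=(0,0,0,0) R1=(0,0,0,0)
Op 4: inc R3 by 3 -> R3=(0,0,0,3) value=3
Op 5: merge R2<->R1 -> R2=(0,0,1,0) R1=(0,0,1,0)
Op 6: inc R2 by 4 -> R2=(0,0,5,0) value=5
Op 7: inc R2 by 3 -> R2=(0,0,8,0) value=8
Op 8: merge R2<->R3 -> R2=(0,0,8,3) R3=(0,0,8,3)
Op 9: inc R3 by 1 -> R3=(0,0,8,4) value=12
Op 10: inc R3 by 5 -> R3=(0,0,8,9) value=17

Answer: 0 0 0 0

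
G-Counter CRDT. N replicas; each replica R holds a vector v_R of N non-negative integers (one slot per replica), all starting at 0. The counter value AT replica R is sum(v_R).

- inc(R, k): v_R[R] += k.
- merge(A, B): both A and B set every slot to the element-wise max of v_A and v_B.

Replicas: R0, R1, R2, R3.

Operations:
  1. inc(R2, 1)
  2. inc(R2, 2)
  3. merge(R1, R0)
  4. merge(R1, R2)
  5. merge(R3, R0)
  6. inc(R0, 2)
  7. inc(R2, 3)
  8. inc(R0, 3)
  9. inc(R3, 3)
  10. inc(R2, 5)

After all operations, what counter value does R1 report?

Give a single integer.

Answer: 3

Derivation:
Op 1: inc R2 by 1 -> R2=(0,0,1,0) value=1
Op 2: inc R2 by 2 -> R2=(0,0,3,0) value=3
Op 3: merge R1<->R0 -> R1=(0,0,0,0) R0=(0,0,0,0)
Op 4: merge R1<->R2 -> R1=(0,0,3,0) R2=(0,0,3,0)
Op 5: merge R3<->R0 -> R3=(0,0,0,0) R0=(0,0,0,0)
Op 6: inc R0 by 2 -> R0=(2,0,0,0) value=2
Op 7: inc R2 by 3 -> R2=(0,0,6,0) value=6
Op 8: inc R0 by 3 -> R0=(5,0,0,0) value=5
Op 9: inc R3 by 3 -> R3=(0,0,0,3) value=3
Op 10: inc R2 by 5 -> R2=(0,0,11,0) value=11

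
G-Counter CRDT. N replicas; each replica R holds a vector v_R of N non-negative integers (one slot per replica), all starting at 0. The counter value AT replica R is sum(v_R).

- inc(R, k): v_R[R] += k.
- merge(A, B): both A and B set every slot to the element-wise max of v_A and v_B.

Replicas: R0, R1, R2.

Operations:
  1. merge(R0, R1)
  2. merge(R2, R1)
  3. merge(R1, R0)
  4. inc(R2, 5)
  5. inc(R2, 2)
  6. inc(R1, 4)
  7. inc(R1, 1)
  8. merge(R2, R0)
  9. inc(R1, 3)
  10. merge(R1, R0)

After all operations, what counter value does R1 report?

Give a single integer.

Answer: 15

Derivation:
Op 1: merge R0<->R1 -> R0=(0,0,0) R1=(0,0,0)
Op 2: merge R2<->R1 -> R2=(0,0,0) R1=(0,0,0)
Op 3: merge R1<->R0 -> R1=(0,0,0) R0=(0,0,0)
Op 4: inc R2 by 5 -> R2=(0,0,5) value=5
Op 5: inc R2 by 2 -> R2=(0,0,7) value=7
Op 6: inc R1 by 4 -> R1=(0,4,0) value=4
Op 7: inc R1 by 1 -> R1=(0,5,0) value=5
Op 8: merge R2<->R0 -> R2=(0,0,7) R0=(0,0,7)
Op 9: inc R1 by 3 -> R1=(0,8,0) value=8
Op 10: merge R1<->R0 -> R1=(0,8,7) R0=(0,8,7)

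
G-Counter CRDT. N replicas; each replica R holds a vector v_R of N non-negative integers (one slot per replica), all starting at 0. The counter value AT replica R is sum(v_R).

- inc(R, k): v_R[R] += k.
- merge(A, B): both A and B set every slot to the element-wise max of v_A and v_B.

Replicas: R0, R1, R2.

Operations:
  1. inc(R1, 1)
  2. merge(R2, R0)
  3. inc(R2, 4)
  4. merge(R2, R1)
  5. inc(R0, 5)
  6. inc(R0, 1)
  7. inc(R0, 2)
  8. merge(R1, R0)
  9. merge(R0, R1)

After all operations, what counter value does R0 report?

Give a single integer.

Answer: 13

Derivation:
Op 1: inc R1 by 1 -> R1=(0,1,0) value=1
Op 2: merge R2<->R0 -> R2=(0,0,0) R0=(0,0,0)
Op 3: inc R2 by 4 -> R2=(0,0,4) value=4
Op 4: merge R2<->R1 -> R2=(0,1,4) R1=(0,1,4)
Op 5: inc R0 by 5 -> R0=(5,0,0) value=5
Op 6: inc R0 by 1 -> R0=(6,0,0) value=6
Op 7: inc R0 by 2 -> R0=(8,0,0) value=8
Op 8: merge R1<->R0 -> R1=(8,1,4) R0=(8,1,4)
Op 9: merge R0<->R1 -> R0=(8,1,4) R1=(8,1,4)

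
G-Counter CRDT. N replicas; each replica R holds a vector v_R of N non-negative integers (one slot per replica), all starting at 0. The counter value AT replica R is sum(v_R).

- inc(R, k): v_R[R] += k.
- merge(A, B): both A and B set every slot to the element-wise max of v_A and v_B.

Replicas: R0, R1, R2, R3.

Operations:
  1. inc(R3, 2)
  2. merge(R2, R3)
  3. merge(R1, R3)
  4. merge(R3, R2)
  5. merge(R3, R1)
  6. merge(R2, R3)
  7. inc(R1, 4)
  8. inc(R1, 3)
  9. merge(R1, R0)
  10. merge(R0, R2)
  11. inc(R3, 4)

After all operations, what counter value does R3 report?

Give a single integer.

Answer: 6

Derivation:
Op 1: inc R3 by 2 -> R3=(0,0,0,2) value=2
Op 2: merge R2<->R3 -> R2=(0,0,0,2) R3=(0,0,0,2)
Op 3: merge R1<->R3 -> R1=(0,0,0,2) R3=(0,0,0,2)
Op 4: merge R3<->R2 -> R3=(0,0,0,2) R2=(0,0,0,2)
Op 5: merge R3<->R1 -> R3=(0,0,0,2) R1=(0,0,0,2)
Op 6: merge R2<->R3 -> R2=(0,0,0,2) R3=(0,0,0,2)
Op 7: inc R1 by 4 -> R1=(0,4,0,2) value=6
Op 8: inc R1 by 3 -> R1=(0,7,0,2) value=9
Op 9: merge R1<->R0 -> R1=(0,7,0,2) R0=(0,7,0,2)
Op 10: merge R0<->R2 -> R0=(0,7,0,2) R2=(0,7,0,2)
Op 11: inc R3 by 4 -> R3=(0,0,0,6) value=6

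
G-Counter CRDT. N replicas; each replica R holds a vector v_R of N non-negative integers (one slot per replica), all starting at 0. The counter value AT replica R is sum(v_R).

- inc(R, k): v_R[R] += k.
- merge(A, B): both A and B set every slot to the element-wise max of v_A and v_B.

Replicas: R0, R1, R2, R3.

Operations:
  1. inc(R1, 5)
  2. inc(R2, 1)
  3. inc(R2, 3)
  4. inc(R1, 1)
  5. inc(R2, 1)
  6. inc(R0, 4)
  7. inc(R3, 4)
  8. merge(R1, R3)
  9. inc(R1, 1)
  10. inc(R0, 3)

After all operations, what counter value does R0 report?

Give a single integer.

Op 1: inc R1 by 5 -> R1=(0,5,0,0) value=5
Op 2: inc R2 by 1 -> R2=(0,0,1,0) value=1
Op 3: inc R2 by 3 -> R2=(0,0,4,0) value=4
Op 4: inc R1 by 1 -> R1=(0,6,0,0) value=6
Op 5: inc R2 by 1 -> R2=(0,0,5,0) value=5
Op 6: inc R0 by 4 -> R0=(4,0,0,0) value=4
Op 7: inc R3 by 4 -> R3=(0,0,0,4) value=4
Op 8: merge R1<->R3 -> R1=(0,6,0,4) R3=(0,6,0,4)
Op 9: inc R1 by 1 -> R1=(0,7,0,4) value=11
Op 10: inc R0 by 3 -> R0=(7,0,0,0) value=7

Answer: 7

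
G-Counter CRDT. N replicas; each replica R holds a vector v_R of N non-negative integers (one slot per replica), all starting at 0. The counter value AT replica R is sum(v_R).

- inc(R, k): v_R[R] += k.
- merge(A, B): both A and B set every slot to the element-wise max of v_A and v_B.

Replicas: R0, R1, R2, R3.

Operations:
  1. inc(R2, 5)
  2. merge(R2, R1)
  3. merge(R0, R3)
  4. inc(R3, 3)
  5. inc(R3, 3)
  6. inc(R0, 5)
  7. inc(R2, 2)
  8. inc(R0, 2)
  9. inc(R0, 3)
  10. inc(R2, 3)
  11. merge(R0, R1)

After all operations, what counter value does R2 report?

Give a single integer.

Op 1: inc R2 by 5 -> R2=(0,0,5,0) value=5
Op 2: merge R2<->R1 -> R2=(0,0,5,0) R1=(0,0,5,0)
Op 3: merge R0<->R3 -> R0=(0,0,0,0) R3=(0,0,0,0)
Op 4: inc R3 by 3 -> R3=(0,0,0,3) value=3
Op 5: inc R3 by 3 -> R3=(0,0,0,6) value=6
Op 6: inc R0 by 5 -> R0=(5,0,0,0) value=5
Op 7: inc R2 by 2 -> R2=(0,0,7,0) value=7
Op 8: inc R0 by 2 -> R0=(7,0,0,0) value=7
Op 9: inc R0 by 3 -> R0=(10,0,0,0) value=10
Op 10: inc R2 by 3 -> R2=(0,0,10,0) value=10
Op 11: merge R0<->R1 -> R0=(10,0,5,0) R1=(10,0,5,0)

Answer: 10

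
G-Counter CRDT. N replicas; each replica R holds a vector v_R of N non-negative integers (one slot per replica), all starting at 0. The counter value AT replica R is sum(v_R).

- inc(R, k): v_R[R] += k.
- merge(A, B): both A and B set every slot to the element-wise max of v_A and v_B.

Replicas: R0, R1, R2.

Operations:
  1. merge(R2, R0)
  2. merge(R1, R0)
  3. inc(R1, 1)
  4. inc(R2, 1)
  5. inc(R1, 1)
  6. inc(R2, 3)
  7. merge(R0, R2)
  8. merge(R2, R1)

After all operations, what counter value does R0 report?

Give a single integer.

Op 1: merge R2<->R0 -> R2=(0,0,0) R0=(0,0,0)
Op 2: merge R1<->R0 -> R1=(0,0,0) R0=(0,0,0)
Op 3: inc R1 by 1 -> R1=(0,1,0) value=1
Op 4: inc R2 by 1 -> R2=(0,0,1) value=1
Op 5: inc R1 by 1 -> R1=(0,2,0) value=2
Op 6: inc R2 by 3 -> R2=(0,0,4) value=4
Op 7: merge R0<->R2 -> R0=(0,0,4) R2=(0,0,4)
Op 8: merge R2<->R1 -> R2=(0,2,4) R1=(0,2,4)

Answer: 4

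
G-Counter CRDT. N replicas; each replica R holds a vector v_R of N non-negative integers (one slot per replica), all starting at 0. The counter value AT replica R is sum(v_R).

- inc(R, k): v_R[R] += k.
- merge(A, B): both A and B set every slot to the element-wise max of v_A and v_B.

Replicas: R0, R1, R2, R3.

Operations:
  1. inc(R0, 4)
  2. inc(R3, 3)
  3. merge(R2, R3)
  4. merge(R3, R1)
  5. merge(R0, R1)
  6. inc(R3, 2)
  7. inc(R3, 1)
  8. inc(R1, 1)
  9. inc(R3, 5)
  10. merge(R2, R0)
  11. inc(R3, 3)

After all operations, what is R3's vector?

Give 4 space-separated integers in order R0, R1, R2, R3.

Op 1: inc R0 by 4 -> R0=(4,0,0,0) value=4
Op 2: inc R3 by 3 -> R3=(0,0,0,3) value=3
Op 3: merge R2<->R3 -> R2=(0,0,0,3) R3=(0,0,0,3)
Op 4: merge R3<->R1 -> R3=(0,0,0,3) R1=(0,0,0,3)
Op 5: merge R0<->R1 -> R0=(4,0,0,3) R1=(4,0,0,3)
Op 6: inc R3 by 2 -> R3=(0,0,0,5) value=5
Op 7: inc R3 by 1 -> R3=(0,0,0,6) value=6
Op 8: inc R1 by 1 -> R1=(4,1,0,3) value=8
Op 9: inc R3 by 5 -> R3=(0,0,0,11) value=11
Op 10: merge R2<->R0 -> R2=(4,0,0,3) R0=(4,0,0,3)
Op 11: inc R3 by 3 -> R3=(0,0,0,14) value=14

Answer: 0 0 0 14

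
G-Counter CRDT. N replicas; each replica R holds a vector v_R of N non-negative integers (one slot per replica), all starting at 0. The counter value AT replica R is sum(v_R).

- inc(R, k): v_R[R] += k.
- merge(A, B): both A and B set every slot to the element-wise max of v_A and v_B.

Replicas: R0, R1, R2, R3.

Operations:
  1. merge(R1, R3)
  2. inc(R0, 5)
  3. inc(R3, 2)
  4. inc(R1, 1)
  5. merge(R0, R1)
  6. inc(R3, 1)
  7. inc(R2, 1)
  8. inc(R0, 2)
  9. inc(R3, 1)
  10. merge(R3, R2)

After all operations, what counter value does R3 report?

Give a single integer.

Op 1: merge R1<->R3 -> R1=(0,0,0,0) R3=(0,0,0,0)
Op 2: inc R0 by 5 -> R0=(5,0,0,0) value=5
Op 3: inc R3 by 2 -> R3=(0,0,0,2) value=2
Op 4: inc R1 by 1 -> R1=(0,1,0,0) value=1
Op 5: merge R0<->R1 -> R0=(5,1,0,0) R1=(5,1,0,0)
Op 6: inc R3 by 1 -> R3=(0,0,0,3) value=3
Op 7: inc R2 by 1 -> R2=(0,0,1,0) value=1
Op 8: inc R0 by 2 -> R0=(7,1,0,0) value=8
Op 9: inc R3 by 1 -> R3=(0,0,0,4) value=4
Op 10: merge R3<->R2 -> R3=(0,0,1,4) R2=(0,0,1,4)

Answer: 5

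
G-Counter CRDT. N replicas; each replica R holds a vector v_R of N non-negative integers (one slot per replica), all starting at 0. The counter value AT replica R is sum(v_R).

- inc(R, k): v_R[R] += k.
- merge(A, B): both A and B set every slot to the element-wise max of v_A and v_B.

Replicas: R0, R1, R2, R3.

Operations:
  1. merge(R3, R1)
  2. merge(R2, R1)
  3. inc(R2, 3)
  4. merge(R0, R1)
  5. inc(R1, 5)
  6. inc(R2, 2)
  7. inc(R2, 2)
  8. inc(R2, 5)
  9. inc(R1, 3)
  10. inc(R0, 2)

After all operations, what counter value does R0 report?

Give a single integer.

Op 1: merge R3<->R1 -> R3=(0,0,0,0) R1=(0,0,0,0)
Op 2: merge R2<->R1 -> R2=(0,0,0,0) R1=(0,0,0,0)
Op 3: inc R2 by 3 -> R2=(0,0,3,0) value=3
Op 4: merge R0<->R1 -> R0=(0,0,0,0) R1=(0,0,0,0)
Op 5: inc R1 by 5 -> R1=(0,5,0,0) value=5
Op 6: inc R2 by 2 -> R2=(0,0,5,0) value=5
Op 7: inc R2 by 2 -> R2=(0,0,7,0) value=7
Op 8: inc R2 by 5 -> R2=(0,0,12,0) value=12
Op 9: inc R1 by 3 -> R1=(0,8,0,0) value=8
Op 10: inc R0 by 2 -> R0=(2,0,0,0) value=2

Answer: 2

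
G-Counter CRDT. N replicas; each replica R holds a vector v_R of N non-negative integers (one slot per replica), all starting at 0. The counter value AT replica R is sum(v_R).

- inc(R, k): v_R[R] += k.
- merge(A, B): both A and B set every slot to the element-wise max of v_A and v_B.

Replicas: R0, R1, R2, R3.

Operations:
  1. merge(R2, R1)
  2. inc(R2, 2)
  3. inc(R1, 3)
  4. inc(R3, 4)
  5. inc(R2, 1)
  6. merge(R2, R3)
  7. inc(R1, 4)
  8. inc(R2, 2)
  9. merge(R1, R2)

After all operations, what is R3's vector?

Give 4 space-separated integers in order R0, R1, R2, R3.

Answer: 0 0 3 4

Derivation:
Op 1: merge R2<->R1 -> R2=(0,0,0,0) R1=(0,0,0,0)
Op 2: inc R2 by 2 -> R2=(0,0,2,0) value=2
Op 3: inc R1 by 3 -> R1=(0,3,0,0) value=3
Op 4: inc R3 by 4 -> R3=(0,0,0,4) value=4
Op 5: inc R2 by 1 -> R2=(0,0,3,0) value=3
Op 6: merge R2<->R3 -> R2=(0,0,3,4) R3=(0,0,3,4)
Op 7: inc R1 by 4 -> R1=(0,7,0,0) value=7
Op 8: inc R2 by 2 -> R2=(0,0,5,4) value=9
Op 9: merge R1<->R2 -> R1=(0,7,5,4) R2=(0,7,5,4)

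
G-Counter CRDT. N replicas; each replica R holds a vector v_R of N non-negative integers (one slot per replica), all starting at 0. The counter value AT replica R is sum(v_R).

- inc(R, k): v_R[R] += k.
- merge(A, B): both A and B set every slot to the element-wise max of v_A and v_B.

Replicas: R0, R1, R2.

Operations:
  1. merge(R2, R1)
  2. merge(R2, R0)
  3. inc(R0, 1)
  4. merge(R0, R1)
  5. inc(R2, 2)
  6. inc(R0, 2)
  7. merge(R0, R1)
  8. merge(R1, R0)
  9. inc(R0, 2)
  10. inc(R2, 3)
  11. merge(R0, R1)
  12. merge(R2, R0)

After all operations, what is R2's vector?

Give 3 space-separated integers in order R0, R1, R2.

Op 1: merge R2<->R1 -> R2=(0,0,0) R1=(0,0,0)
Op 2: merge R2<->R0 -> R2=(0,0,0) R0=(0,0,0)
Op 3: inc R0 by 1 -> R0=(1,0,0) value=1
Op 4: merge R0<->R1 -> R0=(1,0,0) R1=(1,0,0)
Op 5: inc R2 by 2 -> R2=(0,0,2) value=2
Op 6: inc R0 by 2 -> R0=(3,0,0) value=3
Op 7: merge R0<->R1 -> R0=(3,0,0) R1=(3,0,0)
Op 8: merge R1<->R0 -> R1=(3,0,0) R0=(3,0,0)
Op 9: inc R0 by 2 -> R0=(5,0,0) value=5
Op 10: inc R2 by 3 -> R2=(0,0,5) value=5
Op 11: merge R0<->R1 -> R0=(5,0,0) R1=(5,0,0)
Op 12: merge R2<->R0 -> R2=(5,0,5) R0=(5,0,5)

Answer: 5 0 5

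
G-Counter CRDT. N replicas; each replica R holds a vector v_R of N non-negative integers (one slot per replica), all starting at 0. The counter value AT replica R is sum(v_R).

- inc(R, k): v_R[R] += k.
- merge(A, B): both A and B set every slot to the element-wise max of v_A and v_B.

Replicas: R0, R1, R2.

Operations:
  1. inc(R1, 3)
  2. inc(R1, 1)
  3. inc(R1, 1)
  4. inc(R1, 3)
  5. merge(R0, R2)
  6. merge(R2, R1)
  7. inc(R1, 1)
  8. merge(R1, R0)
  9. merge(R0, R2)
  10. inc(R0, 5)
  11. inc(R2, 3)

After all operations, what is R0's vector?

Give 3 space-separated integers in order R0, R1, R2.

Op 1: inc R1 by 3 -> R1=(0,3,0) value=3
Op 2: inc R1 by 1 -> R1=(0,4,0) value=4
Op 3: inc R1 by 1 -> R1=(0,5,0) value=5
Op 4: inc R1 by 3 -> R1=(0,8,0) value=8
Op 5: merge R0<->R2 -> R0=(0,0,0) R2=(0,0,0)
Op 6: merge R2<->R1 -> R2=(0,8,0) R1=(0,8,0)
Op 7: inc R1 by 1 -> R1=(0,9,0) value=9
Op 8: merge R1<->R0 -> R1=(0,9,0) R0=(0,9,0)
Op 9: merge R0<->R2 -> R0=(0,9,0) R2=(0,9,0)
Op 10: inc R0 by 5 -> R0=(5,9,0) value=14
Op 11: inc R2 by 3 -> R2=(0,9,3) value=12

Answer: 5 9 0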